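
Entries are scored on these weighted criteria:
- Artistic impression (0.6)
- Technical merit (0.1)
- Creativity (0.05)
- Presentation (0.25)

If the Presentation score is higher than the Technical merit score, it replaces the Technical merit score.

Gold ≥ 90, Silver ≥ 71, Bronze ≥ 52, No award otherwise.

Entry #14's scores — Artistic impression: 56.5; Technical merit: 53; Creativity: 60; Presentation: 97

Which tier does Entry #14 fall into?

Presentation (97) > Technical merit (53), so Technical merit counts as 97.
Weighted total:
  Artistic impression 56.5 × 0.6 = 33.9
  Technical merit 97 × 0.1 = 9.7
  Creativity 60 × 0.05 = 3
  Presentation 97 × 0.25 = 24.25
Sum = 70.85
70.85 is ≥ 52 and < 71 → Bronze

Bronze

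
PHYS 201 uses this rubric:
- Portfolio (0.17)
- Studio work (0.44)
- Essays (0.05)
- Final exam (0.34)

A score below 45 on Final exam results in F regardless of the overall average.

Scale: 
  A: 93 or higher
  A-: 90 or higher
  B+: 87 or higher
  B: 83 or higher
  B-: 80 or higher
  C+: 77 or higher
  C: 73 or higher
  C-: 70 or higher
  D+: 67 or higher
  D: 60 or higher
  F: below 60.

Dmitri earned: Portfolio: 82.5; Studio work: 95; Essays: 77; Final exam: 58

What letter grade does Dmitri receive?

C+

Final exam score 58 ≥ 45: minimum met.
Weighted total:
  Portfolio 82.5 × 0.17 = 14.025
  Studio work 95 × 0.44 = 41.8
  Essays 77 × 0.05 = 3.85
  Final exam 58 × 0.34 = 19.72
Sum = 79.395
79.395 is ≥ 77 and < 80 → C+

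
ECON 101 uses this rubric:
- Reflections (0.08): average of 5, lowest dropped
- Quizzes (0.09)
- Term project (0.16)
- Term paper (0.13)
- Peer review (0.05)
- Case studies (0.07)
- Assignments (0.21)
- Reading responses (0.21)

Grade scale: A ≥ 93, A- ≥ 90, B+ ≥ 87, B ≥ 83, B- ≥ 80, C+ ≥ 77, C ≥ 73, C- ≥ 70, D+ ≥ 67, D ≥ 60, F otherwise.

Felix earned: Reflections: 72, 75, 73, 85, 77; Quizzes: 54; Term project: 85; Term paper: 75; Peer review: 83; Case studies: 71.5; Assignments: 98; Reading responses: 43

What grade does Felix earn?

Reflections: drop 72 → average of remaining 4 = 310/4 = 77.5
Weighted total:
  Reflections 77.5 × 0.08 = 6.2
  Quizzes 54 × 0.09 = 4.86
  Term project 85 × 0.16 = 13.6
  Term paper 75 × 0.13 = 9.75
  Peer review 83 × 0.05 = 4.15
  Case studies 71.5 × 0.07 = 5.005
  Assignments 98 × 0.21 = 20.58
  Reading responses 43 × 0.21 = 9.03
Sum = 73.175
73.175 is ≥ 73 and < 77 → C

C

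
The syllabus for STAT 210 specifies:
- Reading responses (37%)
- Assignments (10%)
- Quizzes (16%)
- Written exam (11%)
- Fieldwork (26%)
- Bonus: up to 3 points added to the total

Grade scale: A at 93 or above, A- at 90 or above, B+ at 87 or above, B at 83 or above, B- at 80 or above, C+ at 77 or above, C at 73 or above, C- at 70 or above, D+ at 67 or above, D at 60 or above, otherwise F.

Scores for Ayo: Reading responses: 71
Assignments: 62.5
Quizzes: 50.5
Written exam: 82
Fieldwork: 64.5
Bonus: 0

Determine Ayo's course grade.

Weighted total:
  Reading responses 71 × 0.37 = 26.27
  Assignments 62.5 × 0.1 = 6.25
  Quizzes 50.5 × 0.16 = 8.08
  Written exam 82 × 0.11 = 9.02
  Fieldwork 64.5 × 0.26 = 16.77
Sum = 66.39
Bonus: 66.39 + 0 = 66.39
66.39 is ≥ 60 and < 67 → D

D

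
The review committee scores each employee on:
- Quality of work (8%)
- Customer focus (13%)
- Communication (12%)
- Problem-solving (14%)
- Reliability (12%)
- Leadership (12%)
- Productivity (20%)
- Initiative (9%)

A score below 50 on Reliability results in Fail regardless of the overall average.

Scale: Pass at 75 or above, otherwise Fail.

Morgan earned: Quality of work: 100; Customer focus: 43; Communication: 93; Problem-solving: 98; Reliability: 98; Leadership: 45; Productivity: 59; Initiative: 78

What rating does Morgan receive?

Reliability score 98 ≥ 50: minimum met.
Weighted total:
  Quality of work 100 × 0.08 = 8
  Customer focus 43 × 0.13 = 5.59
  Communication 93 × 0.12 = 11.16
  Problem-solving 98 × 0.14 = 13.72
  Reliability 98 × 0.12 = 11.76
  Leadership 45 × 0.12 = 5.4
  Productivity 59 × 0.2 = 11.8
  Initiative 78 × 0.09 = 7.02
Sum = 74.45
74.45 < 75 → Fail

Fail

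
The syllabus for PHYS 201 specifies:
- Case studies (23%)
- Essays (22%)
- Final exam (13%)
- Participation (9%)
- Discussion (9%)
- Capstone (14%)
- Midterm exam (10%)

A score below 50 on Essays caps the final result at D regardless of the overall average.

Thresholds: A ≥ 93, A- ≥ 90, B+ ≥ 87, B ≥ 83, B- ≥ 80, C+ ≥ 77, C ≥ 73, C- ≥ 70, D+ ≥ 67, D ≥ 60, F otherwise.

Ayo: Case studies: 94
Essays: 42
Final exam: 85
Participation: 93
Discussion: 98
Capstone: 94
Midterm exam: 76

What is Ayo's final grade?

D

Essays score 42 < 50: minimum not met.
Weighted total:
  Case studies 94 × 0.23 = 21.62
  Essays 42 × 0.22 = 9.24
  Final exam 85 × 0.13 = 11.05
  Participation 93 × 0.09 = 8.37
  Discussion 98 × 0.09 = 8.82
  Capstone 94 × 0.14 = 13.16
  Midterm exam 76 × 0.1 = 7.6
Sum = 79.86
79.86 would be C+; cap at D applies → D.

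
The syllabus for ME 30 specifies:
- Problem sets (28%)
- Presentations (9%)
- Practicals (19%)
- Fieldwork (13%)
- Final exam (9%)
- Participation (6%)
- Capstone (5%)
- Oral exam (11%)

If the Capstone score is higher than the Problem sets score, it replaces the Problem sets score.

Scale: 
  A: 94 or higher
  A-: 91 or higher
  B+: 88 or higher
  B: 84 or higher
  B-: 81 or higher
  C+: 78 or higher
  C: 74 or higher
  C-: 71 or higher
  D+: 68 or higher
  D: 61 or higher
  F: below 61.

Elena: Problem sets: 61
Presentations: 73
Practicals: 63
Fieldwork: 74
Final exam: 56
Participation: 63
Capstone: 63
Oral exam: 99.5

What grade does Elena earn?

Capstone (63) > Problem sets (61), so Problem sets counts as 63.
Weighted total:
  Problem sets 63 × 0.28 = 17.64
  Presentations 73 × 0.09 = 6.57
  Practicals 63 × 0.19 = 11.97
  Fieldwork 74 × 0.13 = 9.62
  Final exam 56 × 0.09 = 5.04
  Participation 63 × 0.06 = 3.78
  Capstone 63 × 0.05 = 3.15
  Oral exam 99.5 × 0.11 = 10.945
Sum = 68.715
68.715 is ≥ 68 and < 71 → D+

D+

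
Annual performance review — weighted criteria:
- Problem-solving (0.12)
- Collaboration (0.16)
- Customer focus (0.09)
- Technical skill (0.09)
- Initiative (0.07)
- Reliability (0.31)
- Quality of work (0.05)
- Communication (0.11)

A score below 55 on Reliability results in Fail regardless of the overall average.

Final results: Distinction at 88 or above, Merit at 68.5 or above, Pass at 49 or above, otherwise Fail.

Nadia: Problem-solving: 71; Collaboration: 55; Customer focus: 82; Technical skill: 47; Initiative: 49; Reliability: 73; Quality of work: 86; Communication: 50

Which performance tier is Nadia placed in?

Pass

Reliability score 73 ≥ 55: minimum met.
Weighted total:
  Problem-solving 71 × 0.12 = 8.52
  Collaboration 55 × 0.16 = 8.8
  Customer focus 82 × 0.09 = 7.38
  Technical skill 47 × 0.09 = 4.23
  Initiative 49 × 0.07 = 3.43
  Reliability 73 × 0.31 = 22.63
  Quality of work 86 × 0.05 = 4.3
  Communication 50 × 0.11 = 5.5
Sum = 64.79
64.79 is ≥ 49 and < 68.5 → Pass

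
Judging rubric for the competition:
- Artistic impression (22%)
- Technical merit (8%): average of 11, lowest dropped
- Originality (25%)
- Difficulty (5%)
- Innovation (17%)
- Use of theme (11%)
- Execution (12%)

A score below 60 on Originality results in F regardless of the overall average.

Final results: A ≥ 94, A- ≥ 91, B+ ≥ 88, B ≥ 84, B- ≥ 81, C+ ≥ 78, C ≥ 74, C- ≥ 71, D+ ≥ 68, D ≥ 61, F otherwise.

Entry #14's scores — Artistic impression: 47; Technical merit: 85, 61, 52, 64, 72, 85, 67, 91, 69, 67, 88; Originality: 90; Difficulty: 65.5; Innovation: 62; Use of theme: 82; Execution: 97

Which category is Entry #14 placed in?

Technical merit: drop 52 → average of remaining 10 = 749/10 = 74.9
Originality score 90 ≥ 60: minimum met.
Weighted total:
  Artistic impression 47 × 0.22 = 10.34
  Technical merit 74.9 × 0.08 = 5.992
  Originality 90 × 0.25 = 22.5
  Difficulty 65.5 × 0.05 = 3.275
  Innovation 62 × 0.17 = 10.54
  Use of theme 82 × 0.11 = 9.02
  Execution 97 × 0.12 = 11.64
Sum = 73.307
73.307 is ≥ 71 and < 74 → C-

C-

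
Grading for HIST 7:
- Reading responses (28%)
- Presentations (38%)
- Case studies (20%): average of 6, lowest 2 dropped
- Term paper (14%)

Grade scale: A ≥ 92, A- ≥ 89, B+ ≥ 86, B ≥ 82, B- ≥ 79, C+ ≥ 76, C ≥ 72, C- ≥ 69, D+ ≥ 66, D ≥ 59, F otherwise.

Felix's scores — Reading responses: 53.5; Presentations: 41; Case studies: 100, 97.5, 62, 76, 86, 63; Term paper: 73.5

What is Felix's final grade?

Case studies: drop 62, 63 → average of remaining 4 = 359.5/4 = 89.875
Weighted total:
  Reading responses 53.5 × 0.28 = 14.98
  Presentations 41 × 0.38 = 15.58
  Case studies 89.875 × 0.2 = 17.975
  Term paper 73.5 × 0.14 = 10.29
Sum = 58.825
58.825 < 59 → F

F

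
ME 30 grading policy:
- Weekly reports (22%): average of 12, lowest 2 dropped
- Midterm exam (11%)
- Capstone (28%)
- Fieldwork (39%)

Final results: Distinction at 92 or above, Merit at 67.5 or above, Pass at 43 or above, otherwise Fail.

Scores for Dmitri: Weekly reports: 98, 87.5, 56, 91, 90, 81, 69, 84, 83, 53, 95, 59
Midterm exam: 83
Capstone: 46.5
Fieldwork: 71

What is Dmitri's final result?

Merit

Weekly reports: drop 53, 56 → average of remaining 10 = 837.5/10 = 83.75
Weighted total:
  Weekly reports 83.75 × 0.22 = 18.425
  Midterm exam 83 × 0.11 = 9.13
  Capstone 46.5 × 0.28 = 13.02
  Fieldwork 71 × 0.39 = 27.69
Sum = 68.265
68.265 is ≥ 67.5 and < 92 → Merit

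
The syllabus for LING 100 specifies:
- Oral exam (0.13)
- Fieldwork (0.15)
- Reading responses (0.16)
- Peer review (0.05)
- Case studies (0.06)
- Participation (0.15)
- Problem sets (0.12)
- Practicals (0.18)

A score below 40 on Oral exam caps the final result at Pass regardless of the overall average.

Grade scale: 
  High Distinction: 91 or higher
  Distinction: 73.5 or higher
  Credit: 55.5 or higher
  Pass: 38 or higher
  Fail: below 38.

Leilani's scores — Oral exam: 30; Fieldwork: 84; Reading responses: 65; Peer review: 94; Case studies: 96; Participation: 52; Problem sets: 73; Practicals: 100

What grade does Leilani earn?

Oral exam score 30 < 40: minimum not met.
Weighted total:
  Oral exam 30 × 0.13 = 3.9
  Fieldwork 84 × 0.15 = 12.6
  Reading responses 65 × 0.16 = 10.4
  Peer review 94 × 0.05 = 4.7
  Case studies 96 × 0.06 = 5.76
  Participation 52 × 0.15 = 7.8
  Problem sets 73 × 0.12 = 8.76
  Practicals 100 × 0.18 = 18
Sum = 71.92
71.92 would be Credit; cap at Pass applies → Pass.

Pass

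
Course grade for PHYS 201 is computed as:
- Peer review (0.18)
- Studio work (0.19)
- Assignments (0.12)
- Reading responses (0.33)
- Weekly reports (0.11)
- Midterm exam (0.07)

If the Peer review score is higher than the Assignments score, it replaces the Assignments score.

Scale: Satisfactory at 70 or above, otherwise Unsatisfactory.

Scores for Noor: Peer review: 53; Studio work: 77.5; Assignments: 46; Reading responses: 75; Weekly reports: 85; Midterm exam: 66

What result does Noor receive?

Peer review (53) > Assignments (46), so Assignments counts as 53.
Weighted total:
  Peer review 53 × 0.18 = 9.54
  Studio work 77.5 × 0.19 = 14.725
  Assignments 53 × 0.12 = 6.36
  Reading responses 75 × 0.33 = 24.75
  Weekly reports 85 × 0.11 = 9.35
  Midterm exam 66 × 0.07 = 4.62
Sum = 69.345
69.345 < 70 → Unsatisfactory

Unsatisfactory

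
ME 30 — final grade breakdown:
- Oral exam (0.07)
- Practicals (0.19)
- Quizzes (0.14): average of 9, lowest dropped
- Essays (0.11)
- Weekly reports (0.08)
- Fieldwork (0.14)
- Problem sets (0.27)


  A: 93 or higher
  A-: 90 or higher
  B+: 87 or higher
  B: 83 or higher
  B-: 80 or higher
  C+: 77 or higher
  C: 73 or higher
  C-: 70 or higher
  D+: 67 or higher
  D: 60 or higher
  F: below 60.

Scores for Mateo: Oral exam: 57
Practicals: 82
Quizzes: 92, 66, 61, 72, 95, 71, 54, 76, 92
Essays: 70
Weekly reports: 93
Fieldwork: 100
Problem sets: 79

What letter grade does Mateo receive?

B-

Quizzes: drop 54 → average of remaining 8 = 625/8 = 78.125
Weighted total:
  Oral exam 57 × 0.07 = 3.99
  Practicals 82 × 0.19 = 15.58
  Quizzes 78.125 × 0.14 = 10.9375
  Essays 70 × 0.11 = 7.7
  Weekly reports 93 × 0.08 = 7.44
  Fieldwork 100 × 0.14 = 14
  Problem sets 79 × 0.27 = 21.33
Sum = 80.9775
80.9775 is ≥ 80 and < 83 → B-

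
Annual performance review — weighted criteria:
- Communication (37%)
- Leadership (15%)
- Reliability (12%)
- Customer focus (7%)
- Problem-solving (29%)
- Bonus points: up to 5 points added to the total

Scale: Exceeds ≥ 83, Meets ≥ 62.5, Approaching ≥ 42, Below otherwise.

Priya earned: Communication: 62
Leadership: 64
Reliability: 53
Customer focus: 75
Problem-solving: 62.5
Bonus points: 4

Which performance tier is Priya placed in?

Meets

Weighted total:
  Communication 62 × 0.37 = 22.94
  Leadership 64 × 0.15 = 9.6
  Reliability 53 × 0.12 = 6.36
  Customer focus 75 × 0.07 = 5.25
  Problem-solving 62.5 × 0.29 = 18.125
Sum = 62.275
Bonus points: 62.275 + 4 = 66.275
66.275 is ≥ 62.5 and < 83 → Meets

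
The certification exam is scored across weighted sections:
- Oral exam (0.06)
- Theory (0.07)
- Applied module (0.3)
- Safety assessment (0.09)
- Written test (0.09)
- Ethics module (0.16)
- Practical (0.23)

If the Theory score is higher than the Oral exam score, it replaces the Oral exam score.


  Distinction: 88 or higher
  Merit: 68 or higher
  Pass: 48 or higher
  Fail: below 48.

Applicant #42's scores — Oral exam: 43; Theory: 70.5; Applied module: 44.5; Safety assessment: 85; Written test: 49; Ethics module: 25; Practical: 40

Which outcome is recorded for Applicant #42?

Theory (70.5) > Oral exam (43), so Oral exam counts as 70.5.
Weighted total:
  Oral exam 70.5 × 0.06 = 4.23
  Theory 70.5 × 0.07 = 4.935
  Applied module 44.5 × 0.3 = 13.35
  Safety assessment 85 × 0.09 = 7.65
  Written test 49 × 0.09 = 4.41
  Ethics module 25 × 0.16 = 4
  Practical 40 × 0.23 = 9.2
Sum = 47.775
47.775 < 48 → Fail

Fail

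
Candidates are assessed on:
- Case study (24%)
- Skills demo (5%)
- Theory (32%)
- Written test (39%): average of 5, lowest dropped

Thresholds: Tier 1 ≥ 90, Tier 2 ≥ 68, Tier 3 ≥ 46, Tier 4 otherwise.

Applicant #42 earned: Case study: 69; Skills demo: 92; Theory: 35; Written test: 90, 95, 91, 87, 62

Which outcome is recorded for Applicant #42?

Tier 3

Written test: drop 62 → average of remaining 4 = 363/4 = 90.75
Weighted total:
  Case study 69 × 0.24 = 16.56
  Skills demo 92 × 0.05 = 4.6
  Theory 35 × 0.32 = 11.2
  Written test 90.75 × 0.39 = 35.3925
Sum = 67.7525
67.7525 is ≥ 46 and < 68 → Tier 3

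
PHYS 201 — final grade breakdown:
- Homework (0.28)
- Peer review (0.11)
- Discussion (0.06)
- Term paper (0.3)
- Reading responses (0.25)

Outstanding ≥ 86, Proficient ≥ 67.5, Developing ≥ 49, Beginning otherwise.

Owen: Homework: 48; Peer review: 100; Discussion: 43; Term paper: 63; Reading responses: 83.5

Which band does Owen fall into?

Developing

Weighted total:
  Homework 48 × 0.28 = 13.44
  Peer review 100 × 0.11 = 11
  Discussion 43 × 0.06 = 2.58
  Term paper 63 × 0.3 = 18.9
  Reading responses 83.5 × 0.25 = 20.875
Sum = 66.795
66.795 is ≥ 49 and < 67.5 → Developing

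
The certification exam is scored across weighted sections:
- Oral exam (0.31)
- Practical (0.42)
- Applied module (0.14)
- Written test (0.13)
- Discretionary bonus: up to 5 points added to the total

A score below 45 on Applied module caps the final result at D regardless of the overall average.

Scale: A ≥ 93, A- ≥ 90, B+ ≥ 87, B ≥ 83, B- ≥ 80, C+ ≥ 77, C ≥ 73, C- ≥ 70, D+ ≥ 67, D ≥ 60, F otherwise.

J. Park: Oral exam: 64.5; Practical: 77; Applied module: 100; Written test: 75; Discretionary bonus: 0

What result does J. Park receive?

Applied module score 100 ≥ 45: minimum met.
Weighted total:
  Oral exam 64.5 × 0.31 = 19.995
  Practical 77 × 0.42 = 32.34
  Applied module 100 × 0.14 = 14
  Written test 75 × 0.13 = 9.75
Sum = 76.085
Discretionary bonus: 76.085 + 0 = 76.085
76.085 is ≥ 73 and < 77 → C

C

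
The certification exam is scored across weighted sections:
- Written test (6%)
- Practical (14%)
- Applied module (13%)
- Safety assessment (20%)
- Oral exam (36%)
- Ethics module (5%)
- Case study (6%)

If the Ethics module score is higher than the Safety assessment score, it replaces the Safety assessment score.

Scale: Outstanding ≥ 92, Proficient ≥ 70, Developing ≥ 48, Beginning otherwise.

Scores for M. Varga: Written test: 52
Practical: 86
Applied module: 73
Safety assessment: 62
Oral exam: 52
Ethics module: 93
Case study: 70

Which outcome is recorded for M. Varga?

Ethics module (93) > Safety assessment (62), so Safety assessment counts as 93.
Weighted total:
  Written test 52 × 0.06 = 3.12
  Practical 86 × 0.14 = 12.04
  Applied module 73 × 0.13 = 9.49
  Safety assessment 93 × 0.2 = 18.6
  Oral exam 52 × 0.36 = 18.72
  Ethics module 93 × 0.05 = 4.65
  Case study 70 × 0.06 = 4.2
Sum = 70.82
70.82 is ≥ 70 and < 92 → Proficient

Proficient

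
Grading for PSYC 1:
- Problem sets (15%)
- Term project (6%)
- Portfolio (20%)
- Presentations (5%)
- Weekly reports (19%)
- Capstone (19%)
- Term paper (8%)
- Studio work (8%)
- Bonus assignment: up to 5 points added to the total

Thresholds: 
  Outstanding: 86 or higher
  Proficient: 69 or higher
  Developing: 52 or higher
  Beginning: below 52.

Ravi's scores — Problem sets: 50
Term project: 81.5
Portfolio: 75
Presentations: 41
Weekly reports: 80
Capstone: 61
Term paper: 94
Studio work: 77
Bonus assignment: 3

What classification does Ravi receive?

Weighted total:
  Problem sets 50 × 0.15 = 7.5
  Term project 81.5 × 0.06 = 4.89
  Portfolio 75 × 0.2 = 15
  Presentations 41 × 0.05 = 2.05
  Weekly reports 80 × 0.19 = 15.2
  Capstone 61 × 0.19 = 11.59
  Term paper 94 × 0.08 = 7.52
  Studio work 77 × 0.08 = 6.16
Sum = 69.91
Bonus assignment: 69.91 + 3 = 72.91
72.91 is ≥ 69 and < 86 → Proficient

Proficient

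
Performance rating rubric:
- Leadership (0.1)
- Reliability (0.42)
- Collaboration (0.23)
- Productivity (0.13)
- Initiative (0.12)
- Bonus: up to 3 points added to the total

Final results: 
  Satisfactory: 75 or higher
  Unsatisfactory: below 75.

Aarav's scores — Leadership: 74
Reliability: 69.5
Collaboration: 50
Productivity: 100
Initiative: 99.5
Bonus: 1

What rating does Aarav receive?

Weighted total:
  Leadership 74 × 0.1 = 7.4
  Reliability 69.5 × 0.42 = 29.19
  Collaboration 50 × 0.23 = 11.5
  Productivity 100 × 0.13 = 13
  Initiative 99.5 × 0.12 = 11.94
Sum = 73.03
Bonus: 73.03 + 1 = 74.03
74.03 < 75 → Unsatisfactory

Unsatisfactory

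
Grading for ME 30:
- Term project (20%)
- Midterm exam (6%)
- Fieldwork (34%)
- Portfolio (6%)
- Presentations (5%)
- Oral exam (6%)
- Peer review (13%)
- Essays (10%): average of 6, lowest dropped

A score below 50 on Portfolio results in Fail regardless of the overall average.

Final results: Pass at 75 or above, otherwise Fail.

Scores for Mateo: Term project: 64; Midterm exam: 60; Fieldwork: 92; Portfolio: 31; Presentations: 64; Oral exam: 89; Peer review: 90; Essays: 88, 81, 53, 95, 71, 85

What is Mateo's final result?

Essays: drop 53 → average of remaining 5 = 420/5 = 84
Portfolio score 31 < 50: minimum not met.
Weighted total:
  Term project 64 × 0.2 = 12.8
  Midterm exam 60 × 0.06 = 3.6
  Fieldwork 92 × 0.34 = 31.28
  Portfolio 31 × 0.06 = 1.86
  Presentations 64 × 0.05 = 3.2
  Oral exam 89 × 0.06 = 5.34
  Peer review 90 × 0.13 = 11.7
  Essays 84 × 0.1 = 8.4
Sum = 78.18
Because the Portfolio minimum was not met, the result is Fail.

Fail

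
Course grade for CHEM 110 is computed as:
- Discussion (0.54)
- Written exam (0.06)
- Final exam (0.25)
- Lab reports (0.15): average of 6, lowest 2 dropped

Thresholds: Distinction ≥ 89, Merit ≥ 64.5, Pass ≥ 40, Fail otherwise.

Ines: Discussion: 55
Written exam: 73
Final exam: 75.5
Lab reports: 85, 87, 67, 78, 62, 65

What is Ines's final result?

Merit

Lab reports: drop 62, 65 → average of remaining 4 = 317/4 = 79.25
Weighted total:
  Discussion 55 × 0.54 = 29.7
  Written exam 73 × 0.06 = 4.38
  Final exam 75.5 × 0.25 = 18.875
  Lab reports 79.25 × 0.15 = 11.8875
Sum = 64.8425
64.8425 is ≥ 64.5 and < 89 → Merit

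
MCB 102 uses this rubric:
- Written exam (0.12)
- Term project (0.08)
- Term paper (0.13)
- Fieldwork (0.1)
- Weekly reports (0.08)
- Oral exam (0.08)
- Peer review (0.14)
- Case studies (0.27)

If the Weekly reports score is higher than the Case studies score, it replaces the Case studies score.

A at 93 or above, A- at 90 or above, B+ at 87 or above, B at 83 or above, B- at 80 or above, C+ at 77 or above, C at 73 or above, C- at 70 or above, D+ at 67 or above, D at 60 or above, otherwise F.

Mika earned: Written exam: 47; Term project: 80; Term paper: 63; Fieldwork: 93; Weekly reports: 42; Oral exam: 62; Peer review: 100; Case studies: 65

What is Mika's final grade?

Weekly reports (42) ≤ Case studies (65), so Case studies stays at 65.
Weighted total:
  Written exam 47 × 0.12 = 5.64
  Term project 80 × 0.08 = 6.4
  Term paper 63 × 0.13 = 8.19
  Fieldwork 93 × 0.1 = 9.3
  Weekly reports 42 × 0.08 = 3.36
  Oral exam 62 × 0.08 = 4.96
  Peer review 100 × 0.14 = 14
  Case studies 65 × 0.27 = 17.55
Sum = 69.4
69.4 is ≥ 67 and < 70 → D+

D+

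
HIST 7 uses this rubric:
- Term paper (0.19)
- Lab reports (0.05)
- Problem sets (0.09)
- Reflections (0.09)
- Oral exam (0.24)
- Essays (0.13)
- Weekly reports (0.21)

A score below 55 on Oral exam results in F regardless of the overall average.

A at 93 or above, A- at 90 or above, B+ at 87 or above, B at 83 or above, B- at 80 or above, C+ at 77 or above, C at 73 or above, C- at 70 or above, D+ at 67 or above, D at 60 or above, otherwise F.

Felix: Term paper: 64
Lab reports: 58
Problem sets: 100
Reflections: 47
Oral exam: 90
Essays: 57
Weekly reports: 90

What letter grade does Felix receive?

Oral exam score 90 ≥ 55: minimum met.
Weighted total:
  Term paper 64 × 0.19 = 12.16
  Lab reports 58 × 0.05 = 2.9
  Problem sets 100 × 0.09 = 9
  Reflections 47 × 0.09 = 4.23
  Oral exam 90 × 0.24 = 21.6
  Essays 57 × 0.13 = 7.41
  Weekly reports 90 × 0.21 = 18.9
Sum = 76.2
76.2 is ≥ 73 and < 77 → C

C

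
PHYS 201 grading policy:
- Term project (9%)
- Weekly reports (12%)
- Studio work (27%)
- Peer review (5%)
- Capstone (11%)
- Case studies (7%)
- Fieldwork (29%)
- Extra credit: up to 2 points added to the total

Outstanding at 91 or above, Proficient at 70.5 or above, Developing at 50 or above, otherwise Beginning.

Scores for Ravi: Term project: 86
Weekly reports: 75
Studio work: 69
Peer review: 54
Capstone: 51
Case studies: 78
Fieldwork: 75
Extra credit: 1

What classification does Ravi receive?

Weighted total:
  Term project 86 × 0.09 = 7.74
  Weekly reports 75 × 0.12 = 9
  Studio work 69 × 0.27 = 18.63
  Peer review 54 × 0.05 = 2.7
  Capstone 51 × 0.11 = 5.61
  Case studies 78 × 0.07 = 5.46
  Fieldwork 75 × 0.29 = 21.75
Sum = 70.89
Extra credit: 70.89 + 1 = 71.89
71.89 is ≥ 70.5 and < 91 → Proficient

Proficient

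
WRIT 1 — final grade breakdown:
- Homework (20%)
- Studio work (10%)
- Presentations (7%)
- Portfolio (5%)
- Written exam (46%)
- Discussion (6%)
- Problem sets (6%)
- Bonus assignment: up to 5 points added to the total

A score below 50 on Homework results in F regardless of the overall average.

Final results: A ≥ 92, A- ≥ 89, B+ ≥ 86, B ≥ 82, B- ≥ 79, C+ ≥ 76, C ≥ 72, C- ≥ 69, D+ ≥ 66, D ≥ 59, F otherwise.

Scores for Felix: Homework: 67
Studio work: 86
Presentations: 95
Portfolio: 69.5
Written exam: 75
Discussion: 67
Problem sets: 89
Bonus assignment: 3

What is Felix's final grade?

C+

Homework score 67 ≥ 50: minimum met.
Weighted total:
  Homework 67 × 0.2 = 13.4
  Studio work 86 × 0.1 = 8.6
  Presentations 95 × 0.07 = 6.65
  Portfolio 69.5 × 0.05 = 3.475
  Written exam 75 × 0.46 = 34.5
  Discussion 67 × 0.06 = 4.02
  Problem sets 89 × 0.06 = 5.34
Sum = 75.985
Bonus assignment: 75.985 + 3 = 78.985
78.985 is ≥ 76 and < 79 → C+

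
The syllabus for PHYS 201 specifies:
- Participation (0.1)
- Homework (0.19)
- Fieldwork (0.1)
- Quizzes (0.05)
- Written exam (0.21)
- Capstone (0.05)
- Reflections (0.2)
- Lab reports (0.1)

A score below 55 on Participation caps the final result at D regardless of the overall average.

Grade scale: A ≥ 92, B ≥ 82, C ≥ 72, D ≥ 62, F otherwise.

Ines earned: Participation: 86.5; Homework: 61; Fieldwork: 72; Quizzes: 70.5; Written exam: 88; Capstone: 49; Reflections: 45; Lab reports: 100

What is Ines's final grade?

D

Participation score 86.5 ≥ 55: minimum met.
Weighted total:
  Participation 86.5 × 0.1 = 8.65
  Homework 61 × 0.19 = 11.59
  Fieldwork 72 × 0.1 = 7.2
  Quizzes 70.5 × 0.05 = 3.525
  Written exam 88 × 0.21 = 18.48
  Capstone 49 × 0.05 = 2.45
  Reflections 45 × 0.2 = 9
  Lab reports 100 × 0.1 = 10
Sum = 70.895
70.895 is ≥ 62 and < 72 → D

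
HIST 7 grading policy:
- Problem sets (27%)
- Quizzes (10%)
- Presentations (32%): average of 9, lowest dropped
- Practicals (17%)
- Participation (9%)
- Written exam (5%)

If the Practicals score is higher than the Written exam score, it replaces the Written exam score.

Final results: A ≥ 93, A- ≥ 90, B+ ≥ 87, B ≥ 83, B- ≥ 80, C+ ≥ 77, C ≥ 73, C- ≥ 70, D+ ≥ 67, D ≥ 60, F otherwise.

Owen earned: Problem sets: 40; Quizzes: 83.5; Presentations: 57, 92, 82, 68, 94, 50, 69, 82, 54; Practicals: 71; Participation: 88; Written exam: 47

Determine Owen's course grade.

Presentations: drop 50 → average of remaining 8 = 598/8 = 74.75
Practicals (71) > Written exam (47), so Written exam counts as 71.
Weighted total:
  Problem sets 40 × 0.27 = 10.8
  Quizzes 83.5 × 0.1 = 8.35
  Presentations 74.75 × 0.32 = 23.92
  Practicals 71 × 0.17 = 12.07
  Participation 88 × 0.09 = 7.92
  Written exam 71 × 0.05 = 3.55
Sum = 66.61
66.61 is ≥ 60 and < 67 → D

D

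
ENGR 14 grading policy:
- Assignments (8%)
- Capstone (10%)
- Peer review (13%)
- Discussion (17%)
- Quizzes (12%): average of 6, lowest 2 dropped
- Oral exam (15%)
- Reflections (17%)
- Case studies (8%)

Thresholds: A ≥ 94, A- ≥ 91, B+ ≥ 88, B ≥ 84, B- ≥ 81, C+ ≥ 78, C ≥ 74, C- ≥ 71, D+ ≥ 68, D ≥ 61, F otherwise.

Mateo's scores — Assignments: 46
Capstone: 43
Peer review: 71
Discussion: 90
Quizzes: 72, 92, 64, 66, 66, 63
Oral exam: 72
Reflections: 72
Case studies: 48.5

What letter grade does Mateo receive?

Quizzes: drop 63, 64 → average of remaining 4 = 296/4 = 74
Weighted total:
  Assignments 46 × 0.08 = 3.68
  Capstone 43 × 0.1 = 4.3
  Peer review 71 × 0.13 = 9.23
  Discussion 90 × 0.17 = 15.3
  Quizzes 74 × 0.12 = 8.88
  Oral exam 72 × 0.15 = 10.8
  Reflections 72 × 0.17 = 12.24
  Case studies 48.5 × 0.08 = 3.88
Sum = 68.31
68.31 is ≥ 68 and < 71 → D+

D+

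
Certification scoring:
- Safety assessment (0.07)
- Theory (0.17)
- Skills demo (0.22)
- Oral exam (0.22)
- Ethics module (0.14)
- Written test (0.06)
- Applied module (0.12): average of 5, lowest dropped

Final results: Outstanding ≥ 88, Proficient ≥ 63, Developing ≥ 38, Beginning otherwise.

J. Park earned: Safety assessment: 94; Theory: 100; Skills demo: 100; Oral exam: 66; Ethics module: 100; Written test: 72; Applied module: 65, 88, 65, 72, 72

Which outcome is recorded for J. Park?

Proficient

Applied module: drop 65 → average of remaining 4 = 297/4 = 74.25
Weighted total:
  Safety assessment 94 × 0.07 = 6.58
  Theory 100 × 0.17 = 17
  Skills demo 100 × 0.22 = 22
  Oral exam 66 × 0.22 = 14.52
  Ethics module 100 × 0.14 = 14
  Written test 72 × 0.06 = 4.32
  Applied module 74.25 × 0.12 = 8.91
Sum = 87.33
87.33 is ≥ 63 and < 88 → Proficient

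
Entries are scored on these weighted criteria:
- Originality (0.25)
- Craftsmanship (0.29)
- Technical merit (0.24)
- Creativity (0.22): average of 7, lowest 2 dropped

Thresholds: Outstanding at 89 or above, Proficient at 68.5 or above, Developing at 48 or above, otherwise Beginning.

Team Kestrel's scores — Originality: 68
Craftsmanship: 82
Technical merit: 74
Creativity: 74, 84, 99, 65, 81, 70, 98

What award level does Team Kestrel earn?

Creativity: drop 65, 70 → average of remaining 5 = 436/5 = 87.2
Weighted total:
  Originality 68 × 0.25 = 17
  Craftsmanship 82 × 0.29 = 23.78
  Technical merit 74 × 0.24 = 17.76
  Creativity 87.2 × 0.22 = 19.184
Sum = 77.724
77.724 is ≥ 68.5 and < 89 → Proficient

Proficient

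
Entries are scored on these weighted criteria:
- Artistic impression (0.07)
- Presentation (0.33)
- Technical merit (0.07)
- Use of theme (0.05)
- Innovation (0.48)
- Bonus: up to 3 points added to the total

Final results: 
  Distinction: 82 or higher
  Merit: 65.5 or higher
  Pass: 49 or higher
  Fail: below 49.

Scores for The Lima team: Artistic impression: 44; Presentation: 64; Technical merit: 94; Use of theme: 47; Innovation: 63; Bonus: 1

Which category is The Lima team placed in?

Weighted total:
  Artistic impression 44 × 0.07 = 3.08
  Presentation 64 × 0.33 = 21.12
  Technical merit 94 × 0.07 = 6.58
  Use of theme 47 × 0.05 = 2.35
  Innovation 63 × 0.48 = 30.24
Sum = 63.37
Bonus: 63.37 + 1 = 64.37
64.37 is ≥ 49 and < 65.5 → Pass

Pass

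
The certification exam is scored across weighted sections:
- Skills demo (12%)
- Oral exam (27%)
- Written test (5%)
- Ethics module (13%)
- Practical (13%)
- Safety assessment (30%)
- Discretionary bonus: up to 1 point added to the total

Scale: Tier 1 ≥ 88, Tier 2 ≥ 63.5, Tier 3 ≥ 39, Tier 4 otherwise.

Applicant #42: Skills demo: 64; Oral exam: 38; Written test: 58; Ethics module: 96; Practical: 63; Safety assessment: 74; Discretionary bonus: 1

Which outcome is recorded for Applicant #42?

Weighted total:
  Skills demo 64 × 0.12 = 7.68
  Oral exam 38 × 0.27 = 10.26
  Written test 58 × 0.05 = 2.9
  Ethics module 96 × 0.13 = 12.48
  Practical 63 × 0.13 = 8.19
  Safety assessment 74 × 0.3 = 22.2
Sum = 63.71
Discretionary bonus: 63.71 + 1 = 64.71
64.71 is ≥ 63.5 and < 88 → Tier 2

Tier 2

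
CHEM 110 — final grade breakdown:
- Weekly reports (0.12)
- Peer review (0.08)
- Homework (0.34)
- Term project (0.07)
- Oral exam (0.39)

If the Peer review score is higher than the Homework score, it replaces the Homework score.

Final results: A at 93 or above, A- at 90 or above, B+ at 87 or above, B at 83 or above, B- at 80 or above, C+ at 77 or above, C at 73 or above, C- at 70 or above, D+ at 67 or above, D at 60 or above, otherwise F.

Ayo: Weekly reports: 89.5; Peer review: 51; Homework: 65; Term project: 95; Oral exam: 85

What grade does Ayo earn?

C

Peer review (51) ≤ Homework (65), so Homework stays at 65.
Weighted total:
  Weekly reports 89.5 × 0.12 = 10.74
  Peer review 51 × 0.08 = 4.08
  Homework 65 × 0.34 = 22.1
  Term project 95 × 0.07 = 6.65
  Oral exam 85 × 0.39 = 33.15
Sum = 76.72
76.72 is ≥ 73 and < 77 → C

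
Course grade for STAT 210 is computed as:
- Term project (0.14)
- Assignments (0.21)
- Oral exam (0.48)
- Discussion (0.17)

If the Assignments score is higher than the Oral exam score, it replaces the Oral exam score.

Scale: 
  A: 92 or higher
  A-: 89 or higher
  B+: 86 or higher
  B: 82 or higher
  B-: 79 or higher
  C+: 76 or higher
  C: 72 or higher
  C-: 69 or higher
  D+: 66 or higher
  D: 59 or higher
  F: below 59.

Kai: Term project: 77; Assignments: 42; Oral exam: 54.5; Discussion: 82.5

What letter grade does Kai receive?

Assignments (42) ≤ Oral exam (54.5), so Oral exam stays at 54.5.
Weighted total:
  Term project 77 × 0.14 = 10.78
  Assignments 42 × 0.21 = 8.82
  Oral exam 54.5 × 0.48 = 26.16
  Discussion 82.5 × 0.17 = 14.025
Sum = 59.785
59.785 is ≥ 59 and < 66 → D

D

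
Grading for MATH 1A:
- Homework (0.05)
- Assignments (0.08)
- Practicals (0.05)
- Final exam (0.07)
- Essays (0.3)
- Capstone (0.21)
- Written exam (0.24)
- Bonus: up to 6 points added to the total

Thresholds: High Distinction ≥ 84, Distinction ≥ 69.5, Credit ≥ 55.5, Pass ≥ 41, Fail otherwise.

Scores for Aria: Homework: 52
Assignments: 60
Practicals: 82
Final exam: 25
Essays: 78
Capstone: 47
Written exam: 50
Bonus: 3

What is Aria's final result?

Weighted total:
  Homework 52 × 0.05 = 2.6
  Assignments 60 × 0.08 = 4.8
  Practicals 82 × 0.05 = 4.1
  Final exam 25 × 0.07 = 1.75
  Essays 78 × 0.3 = 23.4
  Capstone 47 × 0.21 = 9.87
  Written exam 50 × 0.24 = 12
Sum = 58.52
Bonus: 58.52 + 3 = 61.52
61.52 is ≥ 55.5 and < 69.5 → Credit

Credit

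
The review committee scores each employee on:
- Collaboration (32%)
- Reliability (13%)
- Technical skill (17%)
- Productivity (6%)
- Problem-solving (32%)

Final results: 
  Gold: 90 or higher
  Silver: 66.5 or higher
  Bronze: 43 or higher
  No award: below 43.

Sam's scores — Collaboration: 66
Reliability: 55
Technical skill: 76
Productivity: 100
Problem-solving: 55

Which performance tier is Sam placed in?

Bronze

Weighted total:
  Collaboration 66 × 0.32 = 21.12
  Reliability 55 × 0.13 = 7.15
  Technical skill 76 × 0.17 = 12.92
  Productivity 100 × 0.06 = 6
  Problem-solving 55 × 0.32 = 17.6
Sum = 64.79
64.79 is ≥ 43 and < 66.5 → Bronze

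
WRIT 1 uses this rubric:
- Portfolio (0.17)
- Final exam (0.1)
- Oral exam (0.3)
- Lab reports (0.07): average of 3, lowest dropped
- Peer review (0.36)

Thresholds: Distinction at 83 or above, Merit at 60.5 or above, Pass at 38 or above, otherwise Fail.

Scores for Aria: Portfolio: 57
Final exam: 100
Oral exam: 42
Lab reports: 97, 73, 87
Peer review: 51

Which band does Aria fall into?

Pass

Lab reports: drop 73 → average of remaining 2 = 184/2 = 92
Weighted total:
  Portfolio 57 × 0.17 = 9.69
  Final exam 100 × 0.1 = 10
  Oral exam 42 × 0.3 = 12.6
  Lab reports 92 × 0.07 = 6.44
  Peer review 51 × 0.36 = 18.36
Sum = 57.09
57.09 is ≥ 38 and < 60.5 → Pass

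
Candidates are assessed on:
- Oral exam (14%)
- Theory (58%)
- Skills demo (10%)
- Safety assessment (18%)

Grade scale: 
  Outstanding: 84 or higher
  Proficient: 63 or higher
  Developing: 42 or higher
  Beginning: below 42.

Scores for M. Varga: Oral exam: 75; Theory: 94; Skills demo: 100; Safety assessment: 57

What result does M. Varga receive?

Weighted total:
  Oral exam 75 × 0.14 = 10.5
  Theory 94 × 0.58 = 54.52
  Skills demo 100 × 0.1 = 10
  Safety assessment 57 × 0.18 = 10.26
Sum = 85.28
85.28 ≥ 84 → Outstanding

Outstanding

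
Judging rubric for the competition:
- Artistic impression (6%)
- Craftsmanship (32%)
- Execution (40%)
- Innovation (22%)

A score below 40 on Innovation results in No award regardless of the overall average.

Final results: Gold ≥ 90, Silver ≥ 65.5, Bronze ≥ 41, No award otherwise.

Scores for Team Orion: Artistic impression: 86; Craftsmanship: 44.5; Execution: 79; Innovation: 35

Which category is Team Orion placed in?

No award

Innovation score 35 < 40: minimum not met.
Weighted total:
  Artistic impression 86 × 0.06 = 5.16
  Craftsmanship 44.5 × 0.32 = 14.24
  Execution 79 × 0.4 = 31.6
  Innovation 35 × 0.22 = 7.7
Sum = 58.7
Because the Innovation minimum was not met, the result is No award.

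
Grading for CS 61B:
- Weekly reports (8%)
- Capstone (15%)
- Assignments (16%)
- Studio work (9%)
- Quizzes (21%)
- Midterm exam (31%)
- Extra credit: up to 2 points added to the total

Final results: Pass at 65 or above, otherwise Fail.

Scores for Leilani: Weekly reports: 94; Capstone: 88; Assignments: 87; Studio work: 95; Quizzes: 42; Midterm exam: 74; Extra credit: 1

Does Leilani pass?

Weighted total:
  Weekly reports 94 × 0.08 = 7.52
  Capstone 88 × 0.15 = 13.2
  Assignments 87 × 0.16 = 13.92
  Studio work 95 × 0.09 = 8.55
  Quizzes 42 × 0.21 = 8.82
  Midterm exam 74 × 0.31 = 22.94
Sum = 74.95
Extra credit: 74.95 + 1 = 75.95
75.95 ≥ 65 → Pass

Pass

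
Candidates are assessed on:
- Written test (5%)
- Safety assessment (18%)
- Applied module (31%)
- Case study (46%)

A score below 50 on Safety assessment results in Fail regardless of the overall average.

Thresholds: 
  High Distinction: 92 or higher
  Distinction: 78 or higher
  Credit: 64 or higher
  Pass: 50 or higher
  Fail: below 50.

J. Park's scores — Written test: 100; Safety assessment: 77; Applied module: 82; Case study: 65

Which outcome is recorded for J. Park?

Credit

Safety assessment score 77 ≥ 50: minimum met.
Weighted total:
  Written test 100 × 0.05 = 5
  Safety assessment 77 × 0.18 = 13.86
  Applied module 82 × 0.31 = 25.42
  Case study 65 × 0.46 = 29.9
Sum = 74.18
74.18 is ≥ 64 and < 78 → Credit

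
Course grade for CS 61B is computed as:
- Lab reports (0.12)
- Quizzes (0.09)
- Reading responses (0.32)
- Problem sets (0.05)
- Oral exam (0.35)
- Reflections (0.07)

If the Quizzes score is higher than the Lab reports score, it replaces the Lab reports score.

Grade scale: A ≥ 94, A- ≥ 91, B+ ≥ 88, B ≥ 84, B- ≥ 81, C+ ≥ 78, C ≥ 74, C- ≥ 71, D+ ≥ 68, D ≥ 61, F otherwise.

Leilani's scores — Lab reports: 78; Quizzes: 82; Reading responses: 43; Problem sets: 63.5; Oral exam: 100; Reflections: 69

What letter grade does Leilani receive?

Quizzes (82) > Lab reports (78), so Lab reports counts as 82.
Weighted total:
  Lab reports 82 × 0.12 = 9.84
  Quizzes 82 × 0.09 = 7.38
  Reading responses 43 × 0.32 = 13.76
  Problem sets 63.5 × 0.05 = 3.175
  Oral exam 100 × 0.35 = 35
  Reflections 69 × 0.07 = 4.83
Sum = 73.985
73.985 is ≥ 71 and < 74 → C-

C-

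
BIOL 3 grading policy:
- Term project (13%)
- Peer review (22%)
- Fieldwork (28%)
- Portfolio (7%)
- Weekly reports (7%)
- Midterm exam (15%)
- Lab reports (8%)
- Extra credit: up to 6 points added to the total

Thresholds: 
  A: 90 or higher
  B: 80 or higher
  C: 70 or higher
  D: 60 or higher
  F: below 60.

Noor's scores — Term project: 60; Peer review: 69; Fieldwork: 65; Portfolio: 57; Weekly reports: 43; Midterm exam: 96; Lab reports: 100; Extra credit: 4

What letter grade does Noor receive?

Weighted total:
  Term project 60 × 0.13 = 7.8
  Peer review 69 × 0.22 = 15.18
  Fieldwork 65 × 0.28 = 18.2
  Portfolio 57 × 0.07 = 3.99
  Weekly reports 43 × 0.07 = 3.01
  Midterm exam 96 × 0.15 = 14.4
  Lab reports 100 × 0.08 = 8
Sum = 70.58
Extra credit: 70.58 + 4 = 74.58
74.58 is ≥ 70 and < 80 → C

C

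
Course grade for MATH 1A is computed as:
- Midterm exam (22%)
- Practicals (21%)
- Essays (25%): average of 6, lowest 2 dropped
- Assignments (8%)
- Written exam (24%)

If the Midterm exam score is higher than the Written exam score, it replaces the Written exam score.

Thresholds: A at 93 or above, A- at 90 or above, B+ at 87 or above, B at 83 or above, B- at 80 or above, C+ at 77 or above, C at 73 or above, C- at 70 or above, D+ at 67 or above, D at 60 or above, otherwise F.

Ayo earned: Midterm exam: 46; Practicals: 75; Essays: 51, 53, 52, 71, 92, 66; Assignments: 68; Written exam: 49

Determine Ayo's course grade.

D

Essays: drop 51, 52 → average of remaining 4 = 282/4 = 70.5
Midterm exam (46) ≤ Written exam (49), so Written exam stays at 49.
Weighted total:
  Midterm exam 46 × 0.22 = 10.12
  Practicals 75 × 0.21 = 15.75
  Essays 70.5 × 0.25 = 17.625
  Assignments 68 × 0.08 = 5.44
  Written exam 49 × 0.24 = 11.76
Sum = 60.695
60.695 is ≥ 60 and < 67 → D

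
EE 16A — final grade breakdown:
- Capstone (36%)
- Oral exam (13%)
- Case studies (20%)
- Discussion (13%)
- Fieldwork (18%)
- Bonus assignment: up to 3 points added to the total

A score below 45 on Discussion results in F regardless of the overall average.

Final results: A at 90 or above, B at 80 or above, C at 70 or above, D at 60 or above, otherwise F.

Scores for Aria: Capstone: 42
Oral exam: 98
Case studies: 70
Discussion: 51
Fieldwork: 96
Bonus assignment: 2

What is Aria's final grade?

Discussion score 51 ≥ 45: minimum met.
Weighted total:
  Capstone 42 × 0.36 = 15.12
  Oral exam 98 × 0.13 = 12.74
  Case studies 70 × 0.2 = 14
  Discussion 51 × 0.13 = 6.63
  Fieldwork 96 × 0.18 = 17.28
Sum = 65.77
Bonus assignment: 65.77 + 2 = 67.77
67.77 is ≥ 60 and < 70 → D

D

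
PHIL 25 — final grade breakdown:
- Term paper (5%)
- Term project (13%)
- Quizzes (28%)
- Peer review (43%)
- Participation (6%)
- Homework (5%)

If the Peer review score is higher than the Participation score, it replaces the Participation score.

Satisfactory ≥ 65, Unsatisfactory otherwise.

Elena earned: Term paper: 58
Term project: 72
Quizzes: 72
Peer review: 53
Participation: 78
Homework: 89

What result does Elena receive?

Peer review (53) ≤ Participation (78), so Participation stays at 78.
Weighted total:
  Term paper 58 × 0.05 = 2.9
  Term project 72 × 0.13 = 9.36
  Quizzes 72 × 0.28 = 20.16
  Peer review 53 × 0.43 = 22.79
  Participation 78 × 0.06 = 4.68
  Homework 89 × 0.05 = 4.45
Sum = 64.34
64.34 < 65 → Unsatisfactory

Unsatisfactory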